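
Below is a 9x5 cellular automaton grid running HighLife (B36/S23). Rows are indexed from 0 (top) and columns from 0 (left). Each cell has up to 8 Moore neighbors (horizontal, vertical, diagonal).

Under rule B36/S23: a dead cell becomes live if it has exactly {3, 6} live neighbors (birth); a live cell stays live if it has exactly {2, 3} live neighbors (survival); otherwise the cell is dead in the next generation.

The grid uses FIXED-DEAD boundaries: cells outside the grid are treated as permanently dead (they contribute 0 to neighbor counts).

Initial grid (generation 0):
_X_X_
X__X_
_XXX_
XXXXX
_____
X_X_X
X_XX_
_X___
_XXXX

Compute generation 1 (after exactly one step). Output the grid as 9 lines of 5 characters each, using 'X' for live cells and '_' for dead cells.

Answer: __X__
X_XXX
_____
X___X
X___X
__X__
X_XX_
X_X_X
_XXX_

Derivation:
Simulating step by step:
Generation 0 (given above): 23 live cells
Generation 1: 19 live cells
(generation 1 grid is the final answer)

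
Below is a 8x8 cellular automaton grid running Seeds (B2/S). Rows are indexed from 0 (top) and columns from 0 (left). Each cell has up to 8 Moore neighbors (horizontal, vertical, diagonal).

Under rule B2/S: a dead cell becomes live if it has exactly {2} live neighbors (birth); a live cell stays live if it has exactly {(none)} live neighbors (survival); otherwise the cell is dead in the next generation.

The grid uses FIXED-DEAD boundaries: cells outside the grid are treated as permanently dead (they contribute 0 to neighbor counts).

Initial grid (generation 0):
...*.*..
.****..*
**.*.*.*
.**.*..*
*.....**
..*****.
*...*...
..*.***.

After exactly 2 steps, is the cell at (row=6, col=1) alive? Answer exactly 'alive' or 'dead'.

Simulating step by step:
Generation 0 (given above): 30 live cells
Generation 1: 5 live cells
.*....*.
........
........
........
........
*.......
.......*
.*......
Generation 2: 2 live cells
........
........
........
........
........
........
**......
........

Cell (6,1) at generation 2: 1 -> alive

Answer: alive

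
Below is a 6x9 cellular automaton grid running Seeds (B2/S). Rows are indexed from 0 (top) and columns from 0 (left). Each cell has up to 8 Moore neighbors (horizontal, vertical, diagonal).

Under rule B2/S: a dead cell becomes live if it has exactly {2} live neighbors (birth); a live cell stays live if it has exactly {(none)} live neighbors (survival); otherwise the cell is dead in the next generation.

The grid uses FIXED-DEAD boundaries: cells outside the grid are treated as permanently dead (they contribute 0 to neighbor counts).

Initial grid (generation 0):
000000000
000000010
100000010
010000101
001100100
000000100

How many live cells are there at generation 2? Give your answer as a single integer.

Answer: 14

Derivation:
Simulating step by step:
Generation 0 (given above): 10 live cells
Generation 1: 11 live cells
000000000
000000101
010000000
100101000
010000000
001101010
Generation 2: 14 live cells
000000010
000000010
101011110
000010000
100001000
010010100
Population at generation 2: 14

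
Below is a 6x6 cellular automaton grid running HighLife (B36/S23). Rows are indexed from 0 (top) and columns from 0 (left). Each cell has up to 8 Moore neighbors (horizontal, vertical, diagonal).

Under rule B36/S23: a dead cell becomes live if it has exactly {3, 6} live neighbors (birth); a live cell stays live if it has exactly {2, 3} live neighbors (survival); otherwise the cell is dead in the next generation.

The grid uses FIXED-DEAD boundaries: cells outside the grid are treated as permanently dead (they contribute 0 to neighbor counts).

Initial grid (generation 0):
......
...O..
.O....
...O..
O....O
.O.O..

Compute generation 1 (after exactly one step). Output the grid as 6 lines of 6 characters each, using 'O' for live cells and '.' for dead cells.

Answer: ......
......
..O...
......
..O.O.
......

Derivation:
Simulating step by step:
Generation 0 (given above): 7 live cells
Generation 1: 3 live cells
(generation 1 grid is the final answer)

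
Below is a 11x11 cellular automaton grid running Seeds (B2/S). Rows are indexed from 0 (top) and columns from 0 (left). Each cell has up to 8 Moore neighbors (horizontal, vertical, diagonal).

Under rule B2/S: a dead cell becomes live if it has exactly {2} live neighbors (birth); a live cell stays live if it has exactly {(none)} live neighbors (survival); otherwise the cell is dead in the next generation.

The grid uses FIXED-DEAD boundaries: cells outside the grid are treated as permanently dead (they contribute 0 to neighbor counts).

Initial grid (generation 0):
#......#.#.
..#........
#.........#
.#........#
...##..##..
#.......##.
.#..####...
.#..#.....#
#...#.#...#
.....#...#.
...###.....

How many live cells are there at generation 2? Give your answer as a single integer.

Answer: 20

Derivation:
Simulating step by step:
Generation 0 (given above): 32 live cells
Generation 1: 29 live cells
.#......#..
#.......###
..#......#.
#.###..##..
###.......#
.##........
..##......#
..#......#.
.#.#.......
..........#
......#....
Generation 2: 20 live cells
#......#..#
..#....#...
#...#......
..........#
....#..###.
.........##
.........#.
....#.....#
.........##
..#........
...........
Population at generation 2: 20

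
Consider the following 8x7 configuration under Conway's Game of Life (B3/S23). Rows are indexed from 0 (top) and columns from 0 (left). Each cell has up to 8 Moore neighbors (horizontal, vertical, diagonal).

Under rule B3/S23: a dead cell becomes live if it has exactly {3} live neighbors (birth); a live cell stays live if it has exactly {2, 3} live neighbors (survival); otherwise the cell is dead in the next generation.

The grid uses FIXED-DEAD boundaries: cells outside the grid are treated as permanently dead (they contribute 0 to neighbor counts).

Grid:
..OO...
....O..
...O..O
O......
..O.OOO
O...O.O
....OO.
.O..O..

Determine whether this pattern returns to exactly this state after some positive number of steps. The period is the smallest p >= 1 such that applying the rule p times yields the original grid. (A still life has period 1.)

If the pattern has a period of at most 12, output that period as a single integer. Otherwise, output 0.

Simulating and comparing each generation to the original:
Gen 0 (original, given above): 17 live cells
Gen 1: 15 live cells, differs from original
Gen 2: 17 live cells, differs from original
Gen 3: 13 live cells, differs from original
Gen 4: 22 live cells, differs from original
Gen 5: 8 live cells, differs from original
Gen 6: 4 live cells, differs from original
Gen 7: 4 live cells, differs from original
Gen 8: 4 live cells, differs from original
Gen 9: 4 live cells, differs from original
Gen 10: 4 live cells, differs from original
Gen 11: 4 live cells, differs from original
Gen 12: 4 live cells, differs from original
No period found within 12 steps.

Answer: 0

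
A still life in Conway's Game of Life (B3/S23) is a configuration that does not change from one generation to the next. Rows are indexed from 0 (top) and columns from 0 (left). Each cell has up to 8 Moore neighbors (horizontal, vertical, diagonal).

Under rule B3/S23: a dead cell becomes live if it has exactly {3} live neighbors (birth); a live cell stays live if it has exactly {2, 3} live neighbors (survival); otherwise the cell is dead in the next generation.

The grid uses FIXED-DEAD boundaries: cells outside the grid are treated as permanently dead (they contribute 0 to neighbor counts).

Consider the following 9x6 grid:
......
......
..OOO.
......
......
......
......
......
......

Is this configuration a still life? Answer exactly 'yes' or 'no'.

Compute generation 1 and compare to generation 0 (given above):
Generation 1:
......
...O..
...O..
...O..
......
......
......
......
......
Cell (1,3) differs: gen0=0 vs gen1=1 -> NOT a still life.

Answer: no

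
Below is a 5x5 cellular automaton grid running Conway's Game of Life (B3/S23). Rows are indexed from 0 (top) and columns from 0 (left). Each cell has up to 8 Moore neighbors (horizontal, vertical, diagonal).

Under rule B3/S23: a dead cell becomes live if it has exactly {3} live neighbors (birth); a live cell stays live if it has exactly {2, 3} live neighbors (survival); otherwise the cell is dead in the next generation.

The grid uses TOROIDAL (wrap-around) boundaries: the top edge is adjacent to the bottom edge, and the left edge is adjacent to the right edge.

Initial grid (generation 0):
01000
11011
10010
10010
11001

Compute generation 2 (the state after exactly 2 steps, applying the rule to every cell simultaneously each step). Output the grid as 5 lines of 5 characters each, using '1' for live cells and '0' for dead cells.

Answer: 11011
00011
00011
01001
01001

Derivation:
Simulating step by step:
Generation 0 (given above): 12 live cells
Generation 1: 9 live cells
00010
01010
00010
00110
01101
Generation 2: 12 live cells
(generation 2 grid is the final answer)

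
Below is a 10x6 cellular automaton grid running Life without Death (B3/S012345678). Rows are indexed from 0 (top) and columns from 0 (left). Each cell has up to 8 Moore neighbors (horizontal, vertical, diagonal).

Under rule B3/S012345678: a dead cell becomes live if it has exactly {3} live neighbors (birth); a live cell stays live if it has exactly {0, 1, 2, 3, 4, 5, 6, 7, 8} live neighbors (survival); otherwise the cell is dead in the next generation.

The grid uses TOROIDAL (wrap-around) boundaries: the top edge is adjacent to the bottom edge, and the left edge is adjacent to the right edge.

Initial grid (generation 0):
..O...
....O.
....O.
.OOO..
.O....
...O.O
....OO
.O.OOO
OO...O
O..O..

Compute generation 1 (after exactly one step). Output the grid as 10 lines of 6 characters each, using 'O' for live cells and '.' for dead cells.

Simulating step by step:
Generation 0 (given above): 20 live cells
Generation 1: 32 live cells
(generation 1 grid is the final answer)

Answer: ..OO..
...OO.
..O.O.
.OOO..
OO.OO.
O..O.O
..O.OO
.OOOOO
OO.O.O
O.OO.O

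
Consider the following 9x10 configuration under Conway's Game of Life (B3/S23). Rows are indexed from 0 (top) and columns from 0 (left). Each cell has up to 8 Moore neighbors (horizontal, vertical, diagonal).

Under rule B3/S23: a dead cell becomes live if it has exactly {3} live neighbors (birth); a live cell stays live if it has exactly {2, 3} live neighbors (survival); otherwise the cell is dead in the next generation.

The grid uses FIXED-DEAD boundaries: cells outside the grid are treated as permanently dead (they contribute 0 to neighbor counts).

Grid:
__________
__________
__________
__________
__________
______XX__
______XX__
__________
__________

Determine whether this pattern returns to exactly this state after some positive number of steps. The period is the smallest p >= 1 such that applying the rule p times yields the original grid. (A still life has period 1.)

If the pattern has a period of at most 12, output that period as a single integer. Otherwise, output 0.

Answer: 1

Derivation:
Simulating and comparing each generation to the original:
Gen 0 (original, given above): 4 live cells
Gen 1: 4 live cells, MATCHES original -> period = 1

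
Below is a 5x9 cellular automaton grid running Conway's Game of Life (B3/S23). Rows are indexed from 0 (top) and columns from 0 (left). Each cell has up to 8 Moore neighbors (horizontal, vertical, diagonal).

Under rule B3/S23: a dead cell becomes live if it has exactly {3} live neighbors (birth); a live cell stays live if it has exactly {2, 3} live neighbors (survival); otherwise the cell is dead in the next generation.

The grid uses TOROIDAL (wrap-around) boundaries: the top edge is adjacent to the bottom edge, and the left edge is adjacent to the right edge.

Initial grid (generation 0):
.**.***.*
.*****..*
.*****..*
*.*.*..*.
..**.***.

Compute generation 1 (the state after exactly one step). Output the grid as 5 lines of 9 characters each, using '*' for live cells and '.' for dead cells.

Answer: ........*
........*
......***
*......*.
*........

Derivation:
Simulating step by step:
Generation 0 (given above): 27 live cells
Generation 1: 8 live cells
(generation 1 grid is the final answer)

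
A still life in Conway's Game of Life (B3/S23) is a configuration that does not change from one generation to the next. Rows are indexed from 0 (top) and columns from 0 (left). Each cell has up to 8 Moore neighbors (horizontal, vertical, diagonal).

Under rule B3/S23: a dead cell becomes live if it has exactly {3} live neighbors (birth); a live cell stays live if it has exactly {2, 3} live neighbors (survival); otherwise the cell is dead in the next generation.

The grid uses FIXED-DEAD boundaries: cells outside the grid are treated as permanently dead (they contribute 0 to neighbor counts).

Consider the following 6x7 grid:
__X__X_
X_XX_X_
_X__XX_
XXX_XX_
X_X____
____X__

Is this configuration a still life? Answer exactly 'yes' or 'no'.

Answer: no

Derivation:
Compute generation 1 and compare to generation 0 (given above):
Generation 1:
_XXXX__
__XX_XX
______X
X_X_XX_
X_X_XX_
_______
Cell (0,1) differs: gen0=0 vs gen1=1 -> NOT a still life.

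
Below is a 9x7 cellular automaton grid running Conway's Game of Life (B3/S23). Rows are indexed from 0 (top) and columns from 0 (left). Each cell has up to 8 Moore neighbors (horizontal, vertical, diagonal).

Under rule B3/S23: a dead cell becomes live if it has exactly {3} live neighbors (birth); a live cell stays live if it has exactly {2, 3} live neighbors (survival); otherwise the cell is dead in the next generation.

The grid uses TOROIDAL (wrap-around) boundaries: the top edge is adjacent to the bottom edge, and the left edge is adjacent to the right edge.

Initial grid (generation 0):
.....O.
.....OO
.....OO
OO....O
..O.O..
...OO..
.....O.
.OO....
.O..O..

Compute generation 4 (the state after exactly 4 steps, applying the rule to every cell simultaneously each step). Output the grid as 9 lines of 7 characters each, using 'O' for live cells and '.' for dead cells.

Answer: .O.....
O......
O.....O
.......
O....OO
.......
.......
OOOOO.O
.OOO...

Derivation:
Simulating step by step:
Generation 0 (given above): 17 live cells
Generation 1: 22 live cells
....OOO
....O..
.......
OO....O
OOO.OO.
...OOO.
..OOO..
.OO....
.OO....
Generation 2: 17 live cells
...OOO.
....O..
O......
..O..OO
..O....
......O
.O...O.
.......
OOOO.O.
Generation 3: 20 live cells
.O...OO
...OOO.
.....OO
.O....O
.....OO
.......
.......
O...O.O
.OOO.OO
Generation 4: 16 live cells
(generation 4 grid is the final answer)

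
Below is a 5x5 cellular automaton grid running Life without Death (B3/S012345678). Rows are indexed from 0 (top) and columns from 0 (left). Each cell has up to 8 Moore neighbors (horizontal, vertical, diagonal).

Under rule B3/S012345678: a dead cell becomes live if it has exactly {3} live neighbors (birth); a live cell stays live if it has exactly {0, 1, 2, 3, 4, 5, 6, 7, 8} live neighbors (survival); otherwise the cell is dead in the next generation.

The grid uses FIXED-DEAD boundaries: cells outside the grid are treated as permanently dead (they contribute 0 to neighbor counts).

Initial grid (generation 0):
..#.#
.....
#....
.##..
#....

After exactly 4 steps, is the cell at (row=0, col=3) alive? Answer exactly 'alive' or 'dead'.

Answer: alive

Derivation:
Simulating step by step:
Generation 0 (given above): 6 live cells
Generation 1: 9 live cells
..#.#
.....
##...
###..
##...
Generation 2: 12 live cells
..#.#
.#...
###..
###..
###..
Generation 3: 15 live cells
..#.#
##.#.
###..
####.
###..
Generation 4: 18 live cells
.####
##.#.
###..
####.
####.

Cell (0,3) at generation 4: 1 -> alive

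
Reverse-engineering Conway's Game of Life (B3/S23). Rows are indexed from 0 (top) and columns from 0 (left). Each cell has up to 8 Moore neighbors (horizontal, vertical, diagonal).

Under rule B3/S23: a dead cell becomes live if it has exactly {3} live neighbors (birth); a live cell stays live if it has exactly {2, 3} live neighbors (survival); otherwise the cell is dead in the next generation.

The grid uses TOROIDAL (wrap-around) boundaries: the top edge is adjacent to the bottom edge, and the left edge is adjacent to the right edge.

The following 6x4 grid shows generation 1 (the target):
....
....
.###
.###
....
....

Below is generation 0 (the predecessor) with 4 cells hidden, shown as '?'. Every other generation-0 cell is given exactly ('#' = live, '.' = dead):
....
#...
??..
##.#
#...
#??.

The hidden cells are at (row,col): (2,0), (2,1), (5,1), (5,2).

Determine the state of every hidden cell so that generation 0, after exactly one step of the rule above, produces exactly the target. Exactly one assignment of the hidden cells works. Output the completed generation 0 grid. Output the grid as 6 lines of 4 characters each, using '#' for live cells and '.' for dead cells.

Hidden generation-0 cells (in order): (2,0), (2,1), (5,1), (5,2).
A hidden cell only influences target cells in its own 3x3 neighborhood. Try each of the 2^4 = 16 assignments, step the completed generation 0 forward once under B3/S23, and compare with the target:
  (2,0)=. (2,1)=. (5,1)=. (5,2)=. -> step gives (2,2)='.' but target has '#' -> reject
  (2,0)=. (2,1)=. (5,1)=. (5,2)=# -> step gives (0,1)='#' but target has '.' -> reject
  (2,0)=. (2,1)=. (5,1)=# (5,2)=. -> step gives (0,0)='#' but target has '.' -> reject
  (2,0)=. (2,1)=. (5,1)=# (5,2)=# -> step gives (0,0)='#' but target has '.' -> reject
  (2,0)=. (2,1)=# (5,1)=. (5,2)=. -> step reproduces the target at every cell -> ACCEPT
  (2,0)=. (2,1)=# (5,1)=. (5,2)=# -> step gives (0,1)='#' but target has '.' -> reject
  (2,0)=. (2,1)=# (5,1)=# (5,2)=. -> step gives (0,0)='#' but target has '.' -> reject
  (2,0)=. (2,1)=# (5,1)=# (5,2)=# -> step gives (0,0)='#' but target has '.' -> reject
  (2,0)=# (2,1)=. (5,1)=. (5,2)=. -> step gives (2,1)='.' but target has '#' -> reject
  (2,0)=# (2,1)=. (5,1)=. (5,2)=# -> step gives (0,1)='#' but target has '.' -> reject
  (2,0)=# (2,1)=. (5,1)=# (5,2)=. -> step gives (0,0)='#' but target has '.' -> reject
  (2,0)=# (2,1)=. (5,1)=# (5,2)=# -> step gives (0,0)='#' but target has '.' -> reject
  (2,0)=# (2,1)=# (5,1)=. (5,2)=. -> step gives (1,0)='#' but target has '.' -> reject
  (2,0)=# (2,1)=# (5,1)=. (5,2)=# -> step gives (0,1)='#' but target has '.' -> reject
  (2,0)=# (2,1)=# (5,1)=# (5,2)=. -> step gives (0,0)='#' but target has '.' -> reject
  (2,0)=# (2,1)=# (5,1)=# (5,2)=# -> step gives (0,0)='#' but target has '.' -> reject
Unique solution: (2,0)=dead, (2,1)=live, (5,1)=dead, (5,2)=dead.
Check: live-neighbor counts of every cell in the completed generation 0:
2202
1211
5333
4332
4424
1202
Applying B3/S23 to generation 0 with these counts gives:
....
....
.###
.###
....
....
which matches the target exactly.

Answer: ....
#...
.#..
##.#
#...
#...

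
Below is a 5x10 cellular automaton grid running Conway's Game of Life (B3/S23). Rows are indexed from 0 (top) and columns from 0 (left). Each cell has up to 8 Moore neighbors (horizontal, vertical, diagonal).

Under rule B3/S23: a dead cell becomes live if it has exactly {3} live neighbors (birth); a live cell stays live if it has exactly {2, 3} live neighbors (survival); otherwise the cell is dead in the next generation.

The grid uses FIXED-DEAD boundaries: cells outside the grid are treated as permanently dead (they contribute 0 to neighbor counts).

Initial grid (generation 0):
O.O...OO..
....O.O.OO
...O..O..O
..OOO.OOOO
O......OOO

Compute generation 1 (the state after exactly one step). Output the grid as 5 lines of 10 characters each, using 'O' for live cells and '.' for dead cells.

Answer: .....OOOO.
...O..O.OO
..O...O...
..OOOOO...
...O..O..O

Derivation:
Simulating step by step:
Generation 0 (given above): 22 live cells
Generation 1: 18 live cells
(generation 1 grid is the final answer)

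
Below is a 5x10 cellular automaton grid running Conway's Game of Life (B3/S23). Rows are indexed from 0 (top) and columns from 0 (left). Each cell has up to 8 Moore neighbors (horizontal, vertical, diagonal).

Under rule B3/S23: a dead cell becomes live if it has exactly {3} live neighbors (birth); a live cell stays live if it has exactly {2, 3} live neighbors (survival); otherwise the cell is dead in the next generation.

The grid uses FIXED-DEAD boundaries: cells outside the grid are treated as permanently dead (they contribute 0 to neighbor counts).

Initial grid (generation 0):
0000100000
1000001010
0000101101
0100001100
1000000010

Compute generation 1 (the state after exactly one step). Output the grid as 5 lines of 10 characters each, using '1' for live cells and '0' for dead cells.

Answer: 0000000000
0000001010
0000000000
0000011000
0000000100

Derivation:
Simulating step by step:
Generation 0 (given above): 13 live cells
Generation 1: 5 live cells
(generation 1 grid is the final answer)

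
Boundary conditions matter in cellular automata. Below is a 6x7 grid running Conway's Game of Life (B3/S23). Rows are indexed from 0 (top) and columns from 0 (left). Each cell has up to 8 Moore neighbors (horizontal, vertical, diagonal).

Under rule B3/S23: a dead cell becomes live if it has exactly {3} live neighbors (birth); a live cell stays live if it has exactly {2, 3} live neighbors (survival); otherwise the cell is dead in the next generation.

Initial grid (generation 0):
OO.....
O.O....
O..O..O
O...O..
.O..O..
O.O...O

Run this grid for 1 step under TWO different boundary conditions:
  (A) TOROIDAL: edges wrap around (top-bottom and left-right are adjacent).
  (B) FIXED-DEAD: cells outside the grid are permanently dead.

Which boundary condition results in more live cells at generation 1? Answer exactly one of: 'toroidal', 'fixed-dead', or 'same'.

Under TOROIDAL boundary, generation 1:
..O....
..O....
O..O..O
OO.OOOO
.O.O.OO
..O...O
Population = 17

Under FIXED-DEAD boundary, generation 1:
OO.....
O.O....
O..O...
OO.OOO.
OO.O.O.
.O.....
Population = 16

Comparison: toroidal=17, fixed-dead=16 -> toroidal

Answer: toroidal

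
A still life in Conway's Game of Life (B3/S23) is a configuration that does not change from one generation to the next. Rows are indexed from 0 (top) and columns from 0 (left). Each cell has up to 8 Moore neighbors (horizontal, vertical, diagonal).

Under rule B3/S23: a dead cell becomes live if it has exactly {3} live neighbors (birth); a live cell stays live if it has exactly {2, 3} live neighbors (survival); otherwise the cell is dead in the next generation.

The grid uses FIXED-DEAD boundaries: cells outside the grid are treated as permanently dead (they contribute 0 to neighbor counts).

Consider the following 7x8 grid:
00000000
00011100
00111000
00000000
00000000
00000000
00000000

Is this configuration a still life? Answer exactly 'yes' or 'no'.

Answer: no

Derivation:
Compute generation 1 and compare to generation 0 (given above):
Generation 1:
00001000
00100100
00100100
00010000
00000000
00000000
00000000
Cell (0,4) differs: gen0=0 vs gen1=1 -> NOT a still life.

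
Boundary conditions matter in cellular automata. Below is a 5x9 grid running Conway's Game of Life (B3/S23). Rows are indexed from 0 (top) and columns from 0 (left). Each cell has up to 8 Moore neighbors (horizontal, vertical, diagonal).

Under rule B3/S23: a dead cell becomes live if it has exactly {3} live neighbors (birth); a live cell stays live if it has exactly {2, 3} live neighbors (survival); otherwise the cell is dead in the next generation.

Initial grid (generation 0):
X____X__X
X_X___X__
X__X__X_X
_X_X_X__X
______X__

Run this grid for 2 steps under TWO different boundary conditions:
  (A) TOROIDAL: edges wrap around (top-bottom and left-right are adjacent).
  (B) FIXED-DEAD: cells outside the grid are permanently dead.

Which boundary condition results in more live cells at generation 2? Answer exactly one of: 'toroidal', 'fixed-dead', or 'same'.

Answer: fixed-dead

Derivation:
Under TOROIDAL boundary, generation 2:
X________
_________
___X_____
X_______X
_X_X_____
Population = 6

Under FIXED-DEAD boundary, generation 2:
_________
XX____X__
_X_X___X_
______X__
_____X___
Population = 8

Comparison: toroidal=6, fixed-dead=8 -> fixed-dead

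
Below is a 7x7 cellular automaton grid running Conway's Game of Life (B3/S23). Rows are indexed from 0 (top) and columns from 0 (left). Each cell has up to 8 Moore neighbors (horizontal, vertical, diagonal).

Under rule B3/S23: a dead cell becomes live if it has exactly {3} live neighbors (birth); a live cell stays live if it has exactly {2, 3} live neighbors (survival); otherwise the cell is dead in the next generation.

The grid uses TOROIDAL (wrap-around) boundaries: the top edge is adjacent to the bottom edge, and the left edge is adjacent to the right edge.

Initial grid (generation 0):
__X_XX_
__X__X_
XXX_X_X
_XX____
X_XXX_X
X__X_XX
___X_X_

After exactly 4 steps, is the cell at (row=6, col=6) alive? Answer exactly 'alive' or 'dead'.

Answer: alive

Derivation:
Simulating step by step:
Generation 0 (given above): 23 live cells
Generation 1: 14 live cells
__X__XX
X_X____
X____XX
____X__
____X__
XX_____
__XX___
Generation 2: 16 live cells
__X___X
X______
XX___XX
____X_X
_______
_XXX___
X_XX__X
Generation 3: 14 live cells
__XX__X
_____X_
_X___X_
______X
__XX___
XX_X___
X_____X
Generation 4: 20 live cells
X____XX
__X_XXX
_____XX
__X____
XXXX___
XX_X__X
___X__X

Cell (6,6) at generation 4: 1 -> alive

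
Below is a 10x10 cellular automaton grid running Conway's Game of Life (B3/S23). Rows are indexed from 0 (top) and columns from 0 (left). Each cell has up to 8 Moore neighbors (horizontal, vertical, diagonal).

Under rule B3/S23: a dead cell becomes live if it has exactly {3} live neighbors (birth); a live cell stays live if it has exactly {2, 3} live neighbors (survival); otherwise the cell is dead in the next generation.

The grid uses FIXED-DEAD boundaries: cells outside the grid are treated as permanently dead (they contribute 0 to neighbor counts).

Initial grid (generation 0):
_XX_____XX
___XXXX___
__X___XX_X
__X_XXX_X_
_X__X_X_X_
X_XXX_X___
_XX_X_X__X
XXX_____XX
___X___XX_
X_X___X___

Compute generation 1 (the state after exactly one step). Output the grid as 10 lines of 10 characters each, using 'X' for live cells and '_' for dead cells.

Simulating step by step:
Generation 0 (given above): 42 live cells
Generation 1: 34 live cells
(generation 1 grid is the final answer)

Answer: __XXXX____
_X_XXXX__X
__X_____X_
_XX_X___XX
_X____X___
X___X_X___
____X__XXX
X________X
X__X___XXX
_______X__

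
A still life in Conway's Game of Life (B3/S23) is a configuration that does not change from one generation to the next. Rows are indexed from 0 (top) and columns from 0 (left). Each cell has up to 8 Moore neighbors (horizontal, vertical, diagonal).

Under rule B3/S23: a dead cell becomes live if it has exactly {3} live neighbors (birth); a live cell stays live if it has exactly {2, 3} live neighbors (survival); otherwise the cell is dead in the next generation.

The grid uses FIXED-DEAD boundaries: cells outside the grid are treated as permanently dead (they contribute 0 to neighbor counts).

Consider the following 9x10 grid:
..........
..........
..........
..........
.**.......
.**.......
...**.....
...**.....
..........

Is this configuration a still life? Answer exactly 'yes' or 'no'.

Answer: no

Derivation:
Compute generation 1 and compare to generation 0 (given above):
Generation 1:
..........
..........
..........
..........
.**.......
.*........
....*.....
...**.....
..........
Cell (5,2) differs: gen0=1 vs gen1=0 -> NOT a still life.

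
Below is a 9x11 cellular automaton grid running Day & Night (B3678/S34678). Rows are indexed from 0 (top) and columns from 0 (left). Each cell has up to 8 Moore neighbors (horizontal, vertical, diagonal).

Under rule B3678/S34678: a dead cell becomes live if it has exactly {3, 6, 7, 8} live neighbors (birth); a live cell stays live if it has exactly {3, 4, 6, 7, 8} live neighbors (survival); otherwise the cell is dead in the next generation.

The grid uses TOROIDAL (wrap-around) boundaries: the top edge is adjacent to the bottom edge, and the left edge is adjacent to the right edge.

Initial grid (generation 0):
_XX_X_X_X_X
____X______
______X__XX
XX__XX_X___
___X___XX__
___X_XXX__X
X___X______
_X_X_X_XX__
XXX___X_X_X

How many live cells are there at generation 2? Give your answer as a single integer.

Answer: 39

Derivation:
Simulating step by step:
Generation 0 (given above): 36 live cells
Generation 1: 33 live cells
_XX________
X__X___X__X
X___X______
_______X_XX
X_X___XXX__
______XXX__
__XXX___X__
_X__X_XX_XX
____X_XXX__
Generation 2: 39 live cells
X__X__X_X__
X_X________
X_______XX_
XX____XX__X
______XX__X
_XX__XXXXX_
___X___XX__
__X_X_X__X_
XXXX__XXXX_
Population at generation 2: 39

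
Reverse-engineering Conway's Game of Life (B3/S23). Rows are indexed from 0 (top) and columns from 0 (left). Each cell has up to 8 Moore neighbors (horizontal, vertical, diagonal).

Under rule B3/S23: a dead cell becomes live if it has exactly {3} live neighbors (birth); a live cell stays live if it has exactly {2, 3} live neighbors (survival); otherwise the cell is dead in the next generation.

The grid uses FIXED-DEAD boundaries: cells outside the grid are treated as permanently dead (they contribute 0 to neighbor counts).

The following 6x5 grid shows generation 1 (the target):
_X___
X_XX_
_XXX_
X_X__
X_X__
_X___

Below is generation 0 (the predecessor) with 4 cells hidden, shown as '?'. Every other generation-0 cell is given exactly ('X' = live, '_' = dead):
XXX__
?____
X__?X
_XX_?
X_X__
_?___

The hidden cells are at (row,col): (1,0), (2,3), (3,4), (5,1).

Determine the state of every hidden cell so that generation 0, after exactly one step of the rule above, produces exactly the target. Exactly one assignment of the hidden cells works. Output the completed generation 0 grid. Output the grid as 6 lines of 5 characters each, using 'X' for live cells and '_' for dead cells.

Answer: XXX__
_____
X__XX
_XX__
X_X__
_X___

Derivation:
Hidden generation-0 cells (in order): (1,0), (2,3), (3,4), (5,1).
A hidden cell only influences target cells in its own 3x3 neighborhood. Try each of the 2^4 = 16 assignments, step the completed generation 0 forward once under B3/S23, and compare with the target:
  (1,0)=_ (2,3)=_ (3,4)=_ (5,1)=_ -> step gives (1,2)='_' but target has 'X' -> reject
  (1,0)=_ (2,3)=_ (3,4)=_ (5,1)=X -> step gives (1,2)='_' but target has 'X' -> reject
  (1,0)=_ (2,3)=_ (3,4)=X (5,1)=_ -> step gives (1,2)='_' but target has 'X' -> reject
  (1,0)=_ (2,3)=_ (3,4)=X (5,1)=X -> step gives (1,2)='_' but target has 'X' -> reject
  (1,0)=_ (2,3)=X (3,4)=_ (5,1)=_ -> step gives (4,0)='_' but target has 'X' -> reject
  (1,0)=_ (2,3)=X (3,4)=_ (5,1)=X -> step reproduces the target at every cell -> ACCEPT
  (1,0)=_ (2,3)=X (3,4)=X (5,1)=_ -> step gives (2,4)='X' but target has '_' -> reject
  (1,0)=_ (2,3)=X (3,4)=X (5,1)=X -> step gives (2,4)='X' but target has '_' -> reject
  (1,0)=X (2,3)=_ (3,4)=_ (5,1)=_ -> step gives (0,0)='X' but target has '_' -> reject
  (1,0)=X (2,3)=_ (3,4)=_ (5,1)=X -> step gives (0,0)='X' but target has '_' -> reject
  (1,0)=X (2,3)=_ (3,4)=X (5,1)=_ -> step gives (0,0)='X' but target has '_' -> reject
  (1,0)=X (2,3)=_ (3,4)=X (5,1)=X -> step gives (0,0)='X' but target has '_' -> reject
  (1,0)=X (2,3)=X (3,4)=_ (5,1)=_ -> step gives (0,0)='X' but target has '_' -> reject
  (1,0)=X (2,3)=X (3,4)=_ (5,1)=X -> step gives (0,0)='X' but target has '_' -> reject
  (1,0)=X (2,3)=X (3,4)=X (5,1)=_ -> step gives (0,0)='X' but target has '_' -> reject
  (1,0)=X (2,3)=X (3,4)=X (5,1)=X -> step gives (0,0)='X' but target has '_' -> reject
Unique solution: (1,0)=dead, (2,3)=live, (3,4)=dead, (5,1)=live.
Check: live-neighbor counts of every cell in the completed generation 0:
12110
34332
13321
34342
25320
22210
Applying B3/S23 to generation 0 with these counts gives:
_X___
X_XX_
_XXX_
X_X__
X_X__
_X___
which matches the target exactly.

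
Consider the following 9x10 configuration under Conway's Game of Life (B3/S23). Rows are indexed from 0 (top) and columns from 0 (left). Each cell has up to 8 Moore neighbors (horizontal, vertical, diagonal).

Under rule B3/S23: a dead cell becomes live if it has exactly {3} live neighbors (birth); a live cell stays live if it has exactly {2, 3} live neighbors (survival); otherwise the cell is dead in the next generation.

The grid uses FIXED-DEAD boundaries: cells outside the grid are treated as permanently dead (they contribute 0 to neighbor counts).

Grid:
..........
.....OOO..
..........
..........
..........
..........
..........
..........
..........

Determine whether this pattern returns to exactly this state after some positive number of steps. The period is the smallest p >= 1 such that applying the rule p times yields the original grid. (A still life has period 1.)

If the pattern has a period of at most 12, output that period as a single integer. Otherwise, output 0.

Answer: 2

Derivation:
Simulating and comparing each generation to the original:
Gen 0 (original, given above): 3 live cells
Gen 1: 3 live cells, differs from original
Gen 2: 3 live cells, MATCHES original -> period = 2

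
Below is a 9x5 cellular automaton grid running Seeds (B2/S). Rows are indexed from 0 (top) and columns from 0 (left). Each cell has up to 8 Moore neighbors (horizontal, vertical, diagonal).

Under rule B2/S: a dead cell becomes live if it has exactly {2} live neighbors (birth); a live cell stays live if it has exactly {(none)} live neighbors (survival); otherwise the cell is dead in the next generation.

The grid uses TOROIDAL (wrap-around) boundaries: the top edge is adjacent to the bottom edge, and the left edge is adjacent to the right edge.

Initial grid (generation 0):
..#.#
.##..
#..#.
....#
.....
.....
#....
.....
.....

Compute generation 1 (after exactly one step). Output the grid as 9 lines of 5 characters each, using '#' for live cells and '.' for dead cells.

Simulating step by step:
Generation 0 (given above): 8 live cells
Generation 1: 4 live cells
(generation 1 grid is the final answer)

Answer: #....
.....
.....
#..#.
.....
.....
.....
.....
...#.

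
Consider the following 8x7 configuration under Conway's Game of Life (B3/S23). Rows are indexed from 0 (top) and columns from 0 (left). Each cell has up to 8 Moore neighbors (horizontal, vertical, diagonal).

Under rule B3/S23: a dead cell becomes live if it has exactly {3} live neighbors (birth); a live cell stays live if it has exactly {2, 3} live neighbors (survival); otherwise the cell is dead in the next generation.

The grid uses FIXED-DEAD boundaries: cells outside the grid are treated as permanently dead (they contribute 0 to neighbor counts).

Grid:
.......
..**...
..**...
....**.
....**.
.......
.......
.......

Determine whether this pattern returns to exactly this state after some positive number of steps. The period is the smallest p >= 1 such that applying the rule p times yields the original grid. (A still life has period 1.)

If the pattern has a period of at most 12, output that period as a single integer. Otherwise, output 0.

Simulating and comparing each generation to the original:
Gen 0 (original, given above): 8 live cells
Gen 1: 6 live cells, differs from original
Gen 2: 8 live cells, MATCHES original -> period = 2

Answer: 2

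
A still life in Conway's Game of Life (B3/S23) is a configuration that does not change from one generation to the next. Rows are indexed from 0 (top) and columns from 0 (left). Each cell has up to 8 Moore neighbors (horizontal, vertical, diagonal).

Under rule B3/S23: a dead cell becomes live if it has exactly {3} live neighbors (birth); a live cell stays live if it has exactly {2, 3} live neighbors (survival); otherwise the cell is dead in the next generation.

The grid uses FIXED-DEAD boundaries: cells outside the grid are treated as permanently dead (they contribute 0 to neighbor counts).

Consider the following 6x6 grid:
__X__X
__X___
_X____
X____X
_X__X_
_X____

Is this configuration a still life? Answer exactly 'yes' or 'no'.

Compute generation 1 and compare to generation 0 (given above):
Generation 1:
______
_XX___
_X____
XX____
XX____
______
Cell (0,2) differs: gen0=1 vs gen1=0 -> NOT a still life.

Answer: no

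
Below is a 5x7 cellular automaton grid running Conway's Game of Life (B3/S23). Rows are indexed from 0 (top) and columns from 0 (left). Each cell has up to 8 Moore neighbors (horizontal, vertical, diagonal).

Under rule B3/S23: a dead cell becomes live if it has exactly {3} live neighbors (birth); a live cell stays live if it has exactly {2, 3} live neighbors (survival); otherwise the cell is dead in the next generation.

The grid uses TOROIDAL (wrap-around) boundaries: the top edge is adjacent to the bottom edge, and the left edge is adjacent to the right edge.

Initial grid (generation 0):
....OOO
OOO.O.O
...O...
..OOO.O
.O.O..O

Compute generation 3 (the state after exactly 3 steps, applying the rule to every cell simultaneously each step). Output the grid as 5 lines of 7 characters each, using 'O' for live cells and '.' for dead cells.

Answer: .O.OO.O
.O.O.OO
.OOOOO.
...O.OO
....O.O

Derivation:
Simulating step by step:
Generation 0 (given above): 16 live cells
Generation 1: 11 live cells
....O..
OOO.O.O
......O
O...OO.
......O
Generation 2: 13 live cells
.O.O..O
OO.O..O
...OO..
O....O.
....O.O
Generation 3: 18 live cells
(generation 3 grid is the final answer)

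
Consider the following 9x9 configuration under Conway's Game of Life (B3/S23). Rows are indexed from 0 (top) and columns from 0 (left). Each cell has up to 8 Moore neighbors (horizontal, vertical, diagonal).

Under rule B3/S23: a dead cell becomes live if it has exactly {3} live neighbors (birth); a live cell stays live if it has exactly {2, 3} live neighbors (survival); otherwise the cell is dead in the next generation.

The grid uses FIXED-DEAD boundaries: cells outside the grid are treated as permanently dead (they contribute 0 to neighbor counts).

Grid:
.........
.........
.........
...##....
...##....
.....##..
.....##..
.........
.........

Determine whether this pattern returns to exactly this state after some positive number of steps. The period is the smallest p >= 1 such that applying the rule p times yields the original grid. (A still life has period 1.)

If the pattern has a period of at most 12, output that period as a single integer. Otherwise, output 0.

Answer: 2

Derivation:
Simulating and comparing each generation to the original:
Gen 0 (original, given above): 8 live cells
Gen 1: 6 live cells, differs from original
Gen 2: 8 live cells, MATCHES original -> period = 2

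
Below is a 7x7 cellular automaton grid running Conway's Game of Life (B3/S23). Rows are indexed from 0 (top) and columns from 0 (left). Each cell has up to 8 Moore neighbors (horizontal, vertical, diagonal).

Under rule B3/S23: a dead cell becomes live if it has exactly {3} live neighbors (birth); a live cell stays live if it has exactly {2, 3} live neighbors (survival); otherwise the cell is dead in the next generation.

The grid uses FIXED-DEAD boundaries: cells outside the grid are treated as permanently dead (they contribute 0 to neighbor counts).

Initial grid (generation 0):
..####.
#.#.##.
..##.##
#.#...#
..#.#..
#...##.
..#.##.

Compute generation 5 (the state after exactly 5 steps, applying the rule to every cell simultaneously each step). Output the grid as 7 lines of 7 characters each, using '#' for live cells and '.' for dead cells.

Simulating step by step:
Generation 0 (given above): 23 live cells
Generation 1: 13 live cells
.##..#.
.......
..#...#
..#.#.#
....#..
.#.....
...###.
Generation 2: 9 live cells
.......
.##....
...#.#.
.......
...#.#.
...#.#.
....#..
Generation 3: 5 live cells
.......
..#....
..#....
.......
.......
...#.#.
....#..
Generation 4: 2 live cells
.......
.......
.......
.......
.......
....#..
....#..
Generation 5: 0 live cells
(generation 5 grid is the final answer)

Answer: .......
.......
.......
.......
.......
.......
.......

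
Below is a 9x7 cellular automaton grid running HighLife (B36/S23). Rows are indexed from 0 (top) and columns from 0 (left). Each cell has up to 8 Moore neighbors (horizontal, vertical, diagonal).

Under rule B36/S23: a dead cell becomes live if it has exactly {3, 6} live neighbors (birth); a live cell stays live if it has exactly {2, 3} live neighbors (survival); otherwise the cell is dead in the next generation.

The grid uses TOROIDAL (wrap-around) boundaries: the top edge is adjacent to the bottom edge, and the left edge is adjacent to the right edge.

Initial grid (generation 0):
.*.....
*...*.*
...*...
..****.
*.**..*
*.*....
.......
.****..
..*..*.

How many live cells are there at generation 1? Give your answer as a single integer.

Simulating step by step:
Generation 0 (given above): 21 live cells
Generation 1: 22 live cells
**...**
*......
..*...*
.*...**
*....**
*.**..*
.......
.****..
....*..
Population at generation 1: 22

Answer: 22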